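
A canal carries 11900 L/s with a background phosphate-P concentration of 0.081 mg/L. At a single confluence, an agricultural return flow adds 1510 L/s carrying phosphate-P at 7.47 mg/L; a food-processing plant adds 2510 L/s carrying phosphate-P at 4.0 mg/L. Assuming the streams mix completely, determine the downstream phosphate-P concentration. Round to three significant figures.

Conservation of mass: C = (11900·0.08100 + 1510·7.470 + 2510·4.000) / 15920 = 22280/15920 = 1.400 mg/L.

1.40 mg/L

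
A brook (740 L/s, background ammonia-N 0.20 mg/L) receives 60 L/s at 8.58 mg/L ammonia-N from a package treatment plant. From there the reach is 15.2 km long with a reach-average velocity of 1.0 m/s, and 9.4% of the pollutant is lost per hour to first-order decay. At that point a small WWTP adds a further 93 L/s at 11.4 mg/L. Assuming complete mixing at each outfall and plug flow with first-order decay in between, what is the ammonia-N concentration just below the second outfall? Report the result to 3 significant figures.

Mixed concentration C = ΣQC/ΣQ = (740.0·0.2000 + 60.00·8.580) / 800.0 = 662.8/800.0 = 0.8285 mg/L; combined flow 800.0 L/s.
Travel time t = 15.2·1000 / 1.0 = 15200 s = 4.222 h.
9.4%/h lost → k = −ln(1 − 0.094) = 0.09872 h⁻¹.
After decay, C = 0.8285 × e^(−kt) = 0.8285 × 0.6592 = 0.5461 mg/L.
Second outfall: C = (800.0·0.5461 + 93.00·11.40)/893.0 = 1.676 mg/L.

1.68 mg/L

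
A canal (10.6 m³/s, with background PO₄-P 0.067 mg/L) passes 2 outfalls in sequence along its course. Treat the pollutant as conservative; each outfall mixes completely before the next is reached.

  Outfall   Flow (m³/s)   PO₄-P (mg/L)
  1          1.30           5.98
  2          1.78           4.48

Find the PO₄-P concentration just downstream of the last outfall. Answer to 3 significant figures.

Outfall 1: combined Q = 11.90 m³/s; C = (10.60·0.06700 + 1.300·5.980)/11.90 = 0.7130 mg/L.
Outfall 2: combined Q = 13.68 m³/s; C = (11.90·0.7130 + 1.780·4.480)/13.68 = 1.203 mg/L.

1.20 mg/L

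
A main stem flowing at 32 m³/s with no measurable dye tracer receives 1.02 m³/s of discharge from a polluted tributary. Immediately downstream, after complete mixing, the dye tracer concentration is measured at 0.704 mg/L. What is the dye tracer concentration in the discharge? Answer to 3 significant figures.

22.8 mg/L

Mass balance: 32.00·0 + 1.020·Cₑ = 33.02·0.7040
→ Cₑ = (33.02·0.7040 − 32.00·0) / 1.020 = 22.79 mg/L.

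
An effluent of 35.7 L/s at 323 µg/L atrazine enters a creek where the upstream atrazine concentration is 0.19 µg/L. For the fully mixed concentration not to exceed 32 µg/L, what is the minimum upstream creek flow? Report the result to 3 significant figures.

327 L/s

Set C_mix = 32: (Q·0.1900 + 35.70·323.0) / (Q + 35.70) = 32
→ Q = 35.70·(323.0 − 32)/(32 − 0.1900) = 326.6 L/s.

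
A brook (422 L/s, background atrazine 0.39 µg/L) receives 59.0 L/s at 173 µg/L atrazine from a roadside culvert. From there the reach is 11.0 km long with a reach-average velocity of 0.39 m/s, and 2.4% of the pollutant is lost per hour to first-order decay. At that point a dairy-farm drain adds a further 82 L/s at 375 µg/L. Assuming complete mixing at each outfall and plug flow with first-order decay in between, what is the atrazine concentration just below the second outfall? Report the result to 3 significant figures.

After mixing, C = (422.0·0.3900 + 59.00·173.0) / 481.0 = 10370/481.0 = 21.56 µg/L; combined flow 481.0 L/s.
Travel time t = 11.0·1000 / 0.39 = 28210 s = 7.835 h.
2.4%/h lost → k = −ln(1 − 0.024) = 0.02429 h⁻¹.
First-order decay: C = 21.56·exp(−k·t) = 21.56·0.8267 = 17.83 µg/L.
At the second outfall, C = (481.0·17.83 + 82.00·375.0) / (481.0 + 82.00) = 69.85 µg/L.

69.8 µg/L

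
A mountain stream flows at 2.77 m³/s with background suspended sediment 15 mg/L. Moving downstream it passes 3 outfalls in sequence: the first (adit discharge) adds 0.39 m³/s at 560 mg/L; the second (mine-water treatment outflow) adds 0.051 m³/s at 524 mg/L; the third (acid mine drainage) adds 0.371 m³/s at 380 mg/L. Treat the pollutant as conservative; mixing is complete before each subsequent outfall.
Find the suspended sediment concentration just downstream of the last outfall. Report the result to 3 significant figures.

119 mg/L

Outfall 1: combined Q = 3.160 m³/s; C = (2.770·15.00 + 0.3900·560.0)/3.160 = 82.26 mg/L.
Outfall 2: combined Q = 3.211 m³/s; C = (3.160·82.26 + 0.05100·524.0)/3.211 = 89.28 mg/L.
Outfall 3: combined Q = 3.582 m³/s; C = (3.211·89.28 + 0.3710·380.0)/3.582 = 119.4 mg/L.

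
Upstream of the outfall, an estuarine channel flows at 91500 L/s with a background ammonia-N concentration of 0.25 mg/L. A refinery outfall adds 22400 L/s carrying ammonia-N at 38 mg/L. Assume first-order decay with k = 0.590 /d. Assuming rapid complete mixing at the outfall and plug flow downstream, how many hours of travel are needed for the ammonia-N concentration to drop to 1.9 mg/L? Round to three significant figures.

56.8 h

Mass balance: C = (91500·0.2500 + 22400·38.00) / 113900 = 874100/113900 = 7.674 mg/L.
7.674·exp(−k·t) = 1.9 → t = ln(7.674/1.9)/k = 204400 s = 56.79 h.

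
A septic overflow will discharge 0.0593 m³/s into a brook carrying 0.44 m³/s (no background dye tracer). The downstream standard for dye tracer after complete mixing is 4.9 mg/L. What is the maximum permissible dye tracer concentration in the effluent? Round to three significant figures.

41.3 mg/L

At the limit, (Qr·Cr + Qe·Cₑ)/(Qr + Qe) = 4.9:
Cₑ = (0.4993·4.9 − 0.4400·0) / 0.05930 = 41.26 mg/L.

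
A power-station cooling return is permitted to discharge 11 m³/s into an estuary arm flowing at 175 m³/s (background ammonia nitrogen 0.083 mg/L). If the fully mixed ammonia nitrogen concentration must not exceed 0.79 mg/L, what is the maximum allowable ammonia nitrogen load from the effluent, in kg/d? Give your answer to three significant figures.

Mass balance at the limit: 175.0·0.08300 + 11.00·Cₑ = 186.0·0.79 → Cₑ = 12.04 mg/L.
Load = 11.00 m³/s × 12.04 g/m³ × 86 400 s/d = 11440 kg/d.

11400 kg/d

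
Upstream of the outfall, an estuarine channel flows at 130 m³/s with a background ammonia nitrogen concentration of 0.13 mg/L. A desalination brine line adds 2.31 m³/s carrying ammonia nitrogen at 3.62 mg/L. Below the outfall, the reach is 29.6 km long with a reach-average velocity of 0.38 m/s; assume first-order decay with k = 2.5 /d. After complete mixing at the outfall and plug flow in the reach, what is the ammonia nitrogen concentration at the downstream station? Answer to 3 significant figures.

Conservation of mass: C = (130.0·0.1300 + 2.310·3.620) / 132.3 = 25.26/132.3 = 0.1909 mg/L.
Travel time t = 29.6·1000 / 0.38 = 77890 s = 21.64 h.
Applying C = C₀e^(−kt): 0.1909 × 0.1050 = 0.02005 mg/L.

0.0200 mg/L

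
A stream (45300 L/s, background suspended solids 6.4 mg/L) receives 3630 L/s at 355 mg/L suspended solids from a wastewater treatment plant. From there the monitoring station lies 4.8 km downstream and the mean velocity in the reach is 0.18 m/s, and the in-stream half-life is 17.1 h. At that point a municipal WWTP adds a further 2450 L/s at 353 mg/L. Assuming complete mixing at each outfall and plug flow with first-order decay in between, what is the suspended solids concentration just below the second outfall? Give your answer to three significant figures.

39.6 mg/L

Mass balance: C = (45300·6.400 + 3630·355.0) / 48930 = 1579000/48930 = 32.26 mg/L; combined flow 48930 L/s.
Travel time t = 4.8·1000 / 0.18 = 26670 s = 7.407 h.
Half-life 17.1 h → k = ln 2 / 17.1 = 0.04053 h⁻¹ = 0.9728 d⁻¹.
Applying C = C₀e^(−kt): 32.26 × 0.7406 = 23.89 mg/L.
At the second outfall, C = (48930·23.89 + 2450·353.0) / (48930 + 2450) = 39.59 mg/L.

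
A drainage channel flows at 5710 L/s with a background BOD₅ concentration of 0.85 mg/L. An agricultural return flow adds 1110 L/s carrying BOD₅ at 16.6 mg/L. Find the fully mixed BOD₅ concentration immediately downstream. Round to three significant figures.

After mixing, C = (5710·0.8500 + 1110·16.60) / 6820 = 23280/6820 = 3.413 mg/L.

3.41 mg/L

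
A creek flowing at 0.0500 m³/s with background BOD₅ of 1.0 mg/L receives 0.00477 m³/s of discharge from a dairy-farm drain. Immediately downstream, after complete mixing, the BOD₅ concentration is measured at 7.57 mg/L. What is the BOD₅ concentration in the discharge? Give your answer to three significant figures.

Mass balance: 0.05000·1.000 + 0.004770·Cₑ = 0.05477·7.570
→ Cₑ = (0.05477·7.570 − 0.05000·1.000) / 0.004770 = 76.44 mg/L.

76.4 mg/L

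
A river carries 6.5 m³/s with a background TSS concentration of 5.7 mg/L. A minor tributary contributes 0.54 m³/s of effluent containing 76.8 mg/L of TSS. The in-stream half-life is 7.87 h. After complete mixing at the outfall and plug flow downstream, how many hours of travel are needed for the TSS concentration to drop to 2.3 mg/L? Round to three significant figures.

17.9 h

Mixed concentration C = ΣQC/ΣQ = (6.500·5.700 + 0.5400·76.80) / 7.040 = 78.52/7.040 = 11.15 mg/L.
Half-life 7.87 h → k = ln 2 / 7.87 = 0.08807 h⁻¹ = 2.114 d⁻¹.
11.15·exp(−k·t) = 2.3 → t = ln(11.15/2.3)/k = 64540 s = 17.93 h.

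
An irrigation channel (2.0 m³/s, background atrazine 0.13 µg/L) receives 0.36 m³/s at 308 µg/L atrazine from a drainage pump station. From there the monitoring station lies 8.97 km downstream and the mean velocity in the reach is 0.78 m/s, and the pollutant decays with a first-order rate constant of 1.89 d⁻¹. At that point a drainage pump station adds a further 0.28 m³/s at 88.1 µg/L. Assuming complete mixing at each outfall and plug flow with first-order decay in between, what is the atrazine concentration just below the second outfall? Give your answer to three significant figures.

42.1 µg/L

After mixing, C = (2.000·0.1300 + 0.3600·308.0) / 2.360 = 111.1/2.360 = 47.09 µg/L; combined flow 2.360 m³/s.
Travel time t = 8.97·1000 / 0.78 = 11500 s = 3.194 h.
After decay, C = 47.09 × e^(−kt) = 47.09 × 0.7776 = 36.62 µg/L.
At the second outfall, C = (2.360·36.62 + 0.2800·88.10) / (2.360 + 0.2800) = 42.08 µg/L.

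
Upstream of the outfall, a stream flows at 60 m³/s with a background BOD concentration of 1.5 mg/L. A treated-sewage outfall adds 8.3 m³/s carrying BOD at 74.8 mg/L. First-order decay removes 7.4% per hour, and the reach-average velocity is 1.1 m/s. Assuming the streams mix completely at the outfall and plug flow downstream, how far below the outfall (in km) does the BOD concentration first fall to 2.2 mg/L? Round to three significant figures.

After mixing, C = (60.00·1.500 + 8.300·74.80) / 68.30 = 710.8/68.30 = 10.41 mg/L.
7.4%/h lost → k = −ln(1 − 0.074) = 0.07688 h⁻¹.
Set 10.41·exp(−k·t) = 2.2 → t = ln(10.41/2.2)/k = 72770 s = 20.21 h.
Distance = v·t = 1.1·72770 = 80050 m = 80.05 km.

80.0 km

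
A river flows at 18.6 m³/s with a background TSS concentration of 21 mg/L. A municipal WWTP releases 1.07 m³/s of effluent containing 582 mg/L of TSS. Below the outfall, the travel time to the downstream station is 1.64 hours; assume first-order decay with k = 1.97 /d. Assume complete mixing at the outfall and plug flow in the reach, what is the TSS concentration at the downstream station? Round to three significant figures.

Conservation of mass: C = (18.60·21.00 + 1.070·582.0) / 19.67 = 1013/19.67 = 51.52 mg/L.
Applying C = C₀e^(−kt): 51.52 × 0.8741 = 45.03 mg/L.

45.0 mg/L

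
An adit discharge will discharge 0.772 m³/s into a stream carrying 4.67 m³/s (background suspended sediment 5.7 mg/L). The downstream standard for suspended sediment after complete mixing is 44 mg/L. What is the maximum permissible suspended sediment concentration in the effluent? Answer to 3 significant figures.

At the limit, (Qr·Cr + Qe·Cₑ)/(Qr + Qe) = 44:
Cₑ = (5.442·44 − 4.670·5.700) / 0.7720 = 275.7 mg/L.

276 mg/L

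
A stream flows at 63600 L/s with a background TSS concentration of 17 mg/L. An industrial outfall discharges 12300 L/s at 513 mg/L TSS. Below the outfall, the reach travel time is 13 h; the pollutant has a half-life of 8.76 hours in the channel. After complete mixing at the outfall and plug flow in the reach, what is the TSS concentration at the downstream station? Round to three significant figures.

Flow-weighted average: C = (63600·17.00 + 12300·513.0) / 75900 = 7391000/75900 = 97.38 mg/L.
Half-life 8.76 h → k = ln 2 / 8.76 = 0.07913 h⁻¹ = 1.899 d⁻¹.
Applying C = C₀e^(−kt): 97.38 × 0.3575 = 34.81 mg/L.

34.8 mg/L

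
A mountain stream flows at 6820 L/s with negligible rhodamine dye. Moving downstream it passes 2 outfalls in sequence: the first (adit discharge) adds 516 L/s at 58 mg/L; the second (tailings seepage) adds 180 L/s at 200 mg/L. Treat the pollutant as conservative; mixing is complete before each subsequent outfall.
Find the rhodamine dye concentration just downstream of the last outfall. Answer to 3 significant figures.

8.77 mg/L

Below outfall 1: Q → 7336 L/s, C = (6820·0 + 516.0·58.00)/7336 = 4.080 mg/L.
Below outfall 2: Q → 7516 L/s, C = (7336·4.080 + 180.0·200.0)/7516 = 8.772 mg/L.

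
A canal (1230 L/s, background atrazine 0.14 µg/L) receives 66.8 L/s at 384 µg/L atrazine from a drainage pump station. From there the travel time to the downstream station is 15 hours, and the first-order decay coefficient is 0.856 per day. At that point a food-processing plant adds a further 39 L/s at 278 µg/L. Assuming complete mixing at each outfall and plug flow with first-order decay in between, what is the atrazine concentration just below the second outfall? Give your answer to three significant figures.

19.4 µg/L

Conservation of mass: C = (1230·0.1400 + 66.80·384.0) / 1297 = 25820/1297 = 19.91 µg/L; combined flow 1297 L/s.
First-order decay: C = 19.91·exp(−k·t) = 19.91·0.5857 = 11.66 µg/L.
At the second outfall, C = (1297·11.66 + 39.00·278.0) / (1297 + 39.00) = 19.44 µg/L.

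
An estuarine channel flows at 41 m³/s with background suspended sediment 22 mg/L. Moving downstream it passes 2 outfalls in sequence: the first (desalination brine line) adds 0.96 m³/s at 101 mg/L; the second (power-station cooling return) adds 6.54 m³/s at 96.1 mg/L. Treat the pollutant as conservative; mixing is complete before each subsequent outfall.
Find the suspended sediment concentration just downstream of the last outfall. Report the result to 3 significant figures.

Outfall 1: combined Q = 41.96 m³/s; C = (41.00·22.00 + 0.9600·101.0)/41.96 = 23.81 mg/L.
Outfall 2: combined Q = 48.50 m³/s; C = (41.96·23.81 + 6.540·96.10)/48.50 = 33.56 mg/L.

33.6 mg/L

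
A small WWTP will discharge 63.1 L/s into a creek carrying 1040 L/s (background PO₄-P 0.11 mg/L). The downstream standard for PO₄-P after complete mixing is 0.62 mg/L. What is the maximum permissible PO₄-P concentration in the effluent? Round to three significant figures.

9.03 mg/L

At the limit, (Qr·Cr + Qe·Cₑ)/(Qr + Qe) = 0.62:
Cₑ = (1103·0.62 − 1040·0.1100) / 63.10 = 9.026 mg/L.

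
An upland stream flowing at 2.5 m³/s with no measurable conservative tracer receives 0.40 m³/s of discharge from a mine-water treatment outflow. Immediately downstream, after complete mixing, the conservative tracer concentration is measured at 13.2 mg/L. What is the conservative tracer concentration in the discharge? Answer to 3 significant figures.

Mass balance: 2.500·0 + 0.4000·Cₑ = 2.900·13.20
→ Cₑ = (2.900·13.20 − 2.500·0) / 0.4000 = 95.70 mg/L.

95.7 mg/L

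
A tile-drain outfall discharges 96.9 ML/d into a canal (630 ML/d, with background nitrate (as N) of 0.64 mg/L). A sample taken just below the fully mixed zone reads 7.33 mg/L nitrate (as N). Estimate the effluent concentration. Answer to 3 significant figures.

50.8 mg/L

Mass balance: 630.0·0.6400 + 96.90·Cₑ = 726.9·7.330
→ Cₑ = (726.9·7.330 − 630.0·0.6400) / 96.90 = 50.83 mg/L.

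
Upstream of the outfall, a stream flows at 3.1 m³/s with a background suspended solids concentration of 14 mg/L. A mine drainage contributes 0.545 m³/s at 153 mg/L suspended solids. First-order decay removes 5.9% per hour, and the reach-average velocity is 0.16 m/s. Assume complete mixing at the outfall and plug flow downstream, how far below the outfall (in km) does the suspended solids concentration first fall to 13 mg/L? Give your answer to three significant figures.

Mixed concentration C = ΣQC/ΣQ = (3.100·14.00 + 0.5450·153.0) / 3.645 = 126.8/3.645 = 34.78 mg/L.
5.9%/h lost → k = −ln(1 − 0.059) = 0.06081 h⁻¹.
Set 34.78·exp(−k·t) = 13 → t = ln(34.78/13)/k = 58260 s = 16.18 h.
Distance = v·t = 0.16·58260 = 9322 m = 9.322 km.

9.32 km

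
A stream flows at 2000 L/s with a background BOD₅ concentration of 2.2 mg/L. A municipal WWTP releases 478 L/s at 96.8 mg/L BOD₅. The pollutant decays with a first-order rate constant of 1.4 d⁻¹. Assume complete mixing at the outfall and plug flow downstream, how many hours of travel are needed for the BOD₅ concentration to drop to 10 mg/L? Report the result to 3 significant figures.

Flow-weighted average: C = (2000·2.200 + 478.0·96.80) / 2478 = 50670/2478 = 20.45 mg/L.
20.45·exp(−k·t) = 10 → t = ln(20.45/10)/k = 44140 s = 12.26 h.

12.3 h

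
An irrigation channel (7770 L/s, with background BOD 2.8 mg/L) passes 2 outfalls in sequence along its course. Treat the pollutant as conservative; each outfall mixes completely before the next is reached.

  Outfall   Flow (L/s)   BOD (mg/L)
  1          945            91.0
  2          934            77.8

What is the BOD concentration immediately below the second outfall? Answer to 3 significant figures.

18.7 mg/L

Below outfall 1: Q → 8715 L/s, C = (7770·2.800 + 945.0·91.00)/8715 = 12.36 mg/L.
Below outfall 2: Q → 9649 L/s, C = (8715·12.36 + 934.0·77.80)/9649 = 18.70 mg/L.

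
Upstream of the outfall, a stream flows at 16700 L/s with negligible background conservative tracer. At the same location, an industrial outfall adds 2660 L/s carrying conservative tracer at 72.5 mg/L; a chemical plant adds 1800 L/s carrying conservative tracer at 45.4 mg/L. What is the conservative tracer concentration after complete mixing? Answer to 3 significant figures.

Flow-weighted average: C = (16700·0 + 2660·72.50 + 1800·45.40) / 21160 = 274600/21160 = 12.98 mg/L.

13.0 mg/L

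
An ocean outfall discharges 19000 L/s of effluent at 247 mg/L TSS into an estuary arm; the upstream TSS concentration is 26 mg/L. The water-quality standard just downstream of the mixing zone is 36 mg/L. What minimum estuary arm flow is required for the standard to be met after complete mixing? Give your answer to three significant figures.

Set C_mix = 36: (Q·26.00 + 19000·247.0) / (Q + 19000) = 36
→ Q = 19000·(247.0 − 36)/(36 − 26.00) = 400900 L/s.

401000 L/s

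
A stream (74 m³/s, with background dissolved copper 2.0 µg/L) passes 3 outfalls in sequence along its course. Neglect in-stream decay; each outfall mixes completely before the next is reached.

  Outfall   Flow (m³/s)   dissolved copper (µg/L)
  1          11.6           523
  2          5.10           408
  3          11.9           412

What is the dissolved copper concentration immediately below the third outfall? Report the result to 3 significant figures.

129 µg/L

After outfall 1: Q = 74.00 + 11.60 = 85.60 m³/s; C = (74.00·2.000 + 11.60·523.0)/85.60 = 72.60 µg/L.
After outfall 2: Q = 85.60 + 5.100 = 90.70 m³/s; C = (85.60·72.60 + 5.100·408.0)/90.70 = 91.46 µg/L.
After outfall 3: Q = 90.70 + 11.90 = 102.6 m³/s; C = (90.70·91.46 + 11.90·412.0)/102.6 = 128.6 µg/L.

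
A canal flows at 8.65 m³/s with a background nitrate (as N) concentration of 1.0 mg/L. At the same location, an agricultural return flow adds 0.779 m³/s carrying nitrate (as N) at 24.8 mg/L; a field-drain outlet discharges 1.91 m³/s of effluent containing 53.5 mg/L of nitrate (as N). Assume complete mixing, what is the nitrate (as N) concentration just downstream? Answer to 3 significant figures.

11.5 mg/L

Mass balance: C = (8.650·1.000 + 0.7790·24.80 + 1.910·53.50) / 11.34 = 130.2/11.34 = 11.48 mg/L.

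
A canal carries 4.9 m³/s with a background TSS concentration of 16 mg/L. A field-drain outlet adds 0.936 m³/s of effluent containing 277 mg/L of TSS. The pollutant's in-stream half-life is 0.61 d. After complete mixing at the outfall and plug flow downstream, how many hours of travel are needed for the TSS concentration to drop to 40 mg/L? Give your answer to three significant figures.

7.80 h

After mixing, C = (4.900·16.00 + 0.9360·277.0) / 5.836 = 337.7/5.836 = 57.86 mg/L.
Half-life 0.61 d → k = ln 2 / 0.61 = 1.136 d⁻¹.
57.86·exp(−k·t) = 40 → t = ln(57.86/40)/k = 28070 s = 7.797 h.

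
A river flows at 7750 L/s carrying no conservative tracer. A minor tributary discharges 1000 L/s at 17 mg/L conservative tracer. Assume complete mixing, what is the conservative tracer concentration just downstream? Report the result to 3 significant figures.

1.94 mg/L

Mass balance: C = (7750·0 + 1000·17.00) / 8750 = 17000/8750 = 1.943 mg/L.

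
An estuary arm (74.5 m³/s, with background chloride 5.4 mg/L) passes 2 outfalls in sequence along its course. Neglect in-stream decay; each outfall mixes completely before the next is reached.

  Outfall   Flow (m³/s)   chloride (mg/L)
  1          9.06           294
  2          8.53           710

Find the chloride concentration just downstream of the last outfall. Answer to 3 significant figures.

Outfall 1: combined Q = 83.56 m³/s; C = (74.50·5.400 + 9.060·294.0)/83.56 = 36.69 mg/L.
Outfall 2: combined Q = 92.09 m³/s; C = (83.56·36.69 + 8.530·710.0)/92.09 = 99.06 mg/L.

99.1 mg/L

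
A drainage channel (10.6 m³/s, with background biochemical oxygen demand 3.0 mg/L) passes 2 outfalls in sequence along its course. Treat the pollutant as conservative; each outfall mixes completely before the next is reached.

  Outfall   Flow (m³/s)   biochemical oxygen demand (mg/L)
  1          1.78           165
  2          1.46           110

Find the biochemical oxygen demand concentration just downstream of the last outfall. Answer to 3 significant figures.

35.1 mg/L

Below outfall 1: Q → 12.38 m³/s, C = (10.60·3.000 + 1.780·165.0)/12.38 = 26.29 mg/L.
Below outfall 2: Q → 13.84 m³/s, C = (12.38·26.29 + 1.460·110.0)/13.84 = 35.12 mg/L.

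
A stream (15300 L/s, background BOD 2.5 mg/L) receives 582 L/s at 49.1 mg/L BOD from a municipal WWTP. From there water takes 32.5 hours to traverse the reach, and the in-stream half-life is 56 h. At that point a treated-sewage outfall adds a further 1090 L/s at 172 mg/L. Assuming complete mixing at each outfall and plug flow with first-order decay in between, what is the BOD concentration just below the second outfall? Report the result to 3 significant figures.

13.7 mg/L

After mixing, C = (15300·2.500 + 582.0·49.10) / 15880 = 66830/15880 = 4.208 mg/L; combined flow 15880 L/s.
Half-life 56 h → k = ln 2 / 56 = 0.01238 h⁻¹ = 0.2971 d⁻¹.
After decay, C = 4.208 × e^(−kt) = 4.208 × 0.6688 = 2.814 mg/L.
Second outfall: C = (15880·2.814 + 1090·172.0)/16970 = 13.68 mg/L.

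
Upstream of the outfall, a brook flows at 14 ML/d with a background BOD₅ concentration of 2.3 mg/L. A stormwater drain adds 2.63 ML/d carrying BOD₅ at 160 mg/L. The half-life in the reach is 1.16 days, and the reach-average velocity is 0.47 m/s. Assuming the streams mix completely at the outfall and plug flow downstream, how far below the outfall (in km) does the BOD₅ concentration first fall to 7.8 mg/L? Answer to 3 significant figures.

85.0 km

Mass balance: C = (14.00·2.300 + 2.630·160.0) / 16.63 = 453.0/16.63 = 27.24 mg/L.
Half-life 1.16 d → k = ln 2 / 1.16 = 0.5975 d⁻¹.
Set 27.24·exp(−k·t) = 7.8 → t = ln(27.24/7.8)/k = 180800 s = 50.23 h.
Distance = v·t = 0.47·180800 = 84990 m = 84.99 km.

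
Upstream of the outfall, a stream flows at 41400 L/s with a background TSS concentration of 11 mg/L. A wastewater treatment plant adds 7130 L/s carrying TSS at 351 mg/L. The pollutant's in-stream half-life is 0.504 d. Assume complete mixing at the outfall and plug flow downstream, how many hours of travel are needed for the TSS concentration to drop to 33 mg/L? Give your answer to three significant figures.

Conservation of mass: C = (41400·11.00 + 7130·351.0) / 48530 = 2958000/48530 = 60.95 mg/L.
Half-life 0.504 d → k = ln 2 / 0.504 = 1.375 d⁻¹.
60.95·exp(−k·t) = 33 → t = ln(60.95/33)/k = 38550 s = 10.71 h.

10.7 h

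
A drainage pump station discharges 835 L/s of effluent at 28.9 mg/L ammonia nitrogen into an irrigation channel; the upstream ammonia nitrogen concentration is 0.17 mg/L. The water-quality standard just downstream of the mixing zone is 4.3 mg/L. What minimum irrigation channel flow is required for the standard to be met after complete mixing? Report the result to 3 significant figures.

Set C_mix = 4.3: (Q·0.1700 + 835.0·28.90) / (Q + 835.0) = 4.3
→ Q = 835.0·(28.90 − 4.3)/(4.3 − 0.1700) = 4974 L/s.

4970 L/s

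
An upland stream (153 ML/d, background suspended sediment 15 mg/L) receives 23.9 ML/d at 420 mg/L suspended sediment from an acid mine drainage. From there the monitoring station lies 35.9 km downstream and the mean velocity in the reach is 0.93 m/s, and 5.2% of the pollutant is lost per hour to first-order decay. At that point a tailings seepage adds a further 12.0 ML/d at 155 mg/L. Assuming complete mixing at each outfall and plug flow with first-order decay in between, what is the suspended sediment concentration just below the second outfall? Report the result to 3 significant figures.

Conservation of mass: C = (153.0·15.00 + 23.90·420.0) / 176.9 = 12330/176.9 = 69.72 mg/L; combined flow 176.9 ML/d.
Travel time t = 35.9·1000 / 0.93 = 38600 s = 10.72 h.
5.2%/h lost → k = −ln(1 − 0.052) = 0.05340 h⁻¹.
Applying C = C₀e^(−kt): 69.72 × 0.5641 = 39.32 mg/L.
At the second outfall, C = (176.9·39.32 + 12.00·155.0) / (176.9 + 12.00) = 46.67 mg/L.

46.7 mg/L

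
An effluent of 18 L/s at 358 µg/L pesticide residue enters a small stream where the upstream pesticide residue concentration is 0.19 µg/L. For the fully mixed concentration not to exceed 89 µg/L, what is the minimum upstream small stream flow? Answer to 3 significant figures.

54.5 L/s

Set C_mix = 89: (Q·0.1900 + 18.00·358.0) / (Q + 18.00) = 89
→ Q = 18.00·(358.0 − 89)/(89 − 0.1900) = 54.52 L/s.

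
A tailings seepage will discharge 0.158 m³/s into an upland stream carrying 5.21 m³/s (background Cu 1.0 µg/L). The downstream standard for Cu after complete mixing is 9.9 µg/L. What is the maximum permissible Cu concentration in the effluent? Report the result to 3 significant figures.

303 µg/L

At the limit, (Qr·Cr + Qe·Cₑ)/(Qr + Qe) = 9.9:
Cₑ = (5.368·9.9 − 5.210·1.000) / 0.1580 = 303.4 µg/L.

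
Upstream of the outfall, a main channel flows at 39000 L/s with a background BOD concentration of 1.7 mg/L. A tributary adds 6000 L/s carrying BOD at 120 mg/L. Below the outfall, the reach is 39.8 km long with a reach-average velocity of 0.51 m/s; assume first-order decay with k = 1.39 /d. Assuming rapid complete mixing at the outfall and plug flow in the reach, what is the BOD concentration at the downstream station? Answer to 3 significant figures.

4.98 mg/L

Mixed concentration C = ΣQC/ΣQ = (39000·1.700 + 6000·120.0) / 45000 = 786300/45000 = 17.47 mg/L.
Travel time t = 39.8·1000 / 0.51 = 78040 s = 21.68 h.
After decay, C = 17.47 × e^(−kt) = 17.47 × 0.2849 = 4.979 mg/L.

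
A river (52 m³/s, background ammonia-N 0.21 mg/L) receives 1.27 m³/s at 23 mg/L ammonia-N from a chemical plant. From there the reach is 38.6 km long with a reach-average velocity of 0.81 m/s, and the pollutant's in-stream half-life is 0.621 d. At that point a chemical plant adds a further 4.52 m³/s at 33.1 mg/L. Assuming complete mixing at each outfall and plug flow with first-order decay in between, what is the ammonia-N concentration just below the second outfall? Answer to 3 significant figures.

2.96 mg/L

Flow-weighted average: C = (52.00·0.2100 + 1.270·23.00) / 53.27 = 40.13/53.27 = 0.7533 mg/L; combined flow 53.27 m³/s.
Travel time t = 38.6·1000 / 0.81 = 47650 s = 13.24 h.
Half-life 0.621 d → k = ln 2 / 0.621 = 1.116 d⁻¹.
Applying C = C₀e^(−kt): 0.7533 × 0.5403 = 0.4070 mg/L.
At the second outfall, C = (53.27·0.4070 + 4.520·33.10) / (53.27 + 4.520) = 2.964 mg/L.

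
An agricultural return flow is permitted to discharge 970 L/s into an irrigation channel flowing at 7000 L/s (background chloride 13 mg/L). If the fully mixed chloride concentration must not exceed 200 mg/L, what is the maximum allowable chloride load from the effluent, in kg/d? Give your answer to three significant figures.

Mass balance at the limit: 7000·13.00 + 970.0·Cₑ = 7970·200 → Cₑ = 1549 mg/L.
970.0 L/s = 0.9700 m³/s. Load = 0.9700 m³/s × 1549 g/m³ × 86 400 s/d = 129900 kg/d.

130000 kg/d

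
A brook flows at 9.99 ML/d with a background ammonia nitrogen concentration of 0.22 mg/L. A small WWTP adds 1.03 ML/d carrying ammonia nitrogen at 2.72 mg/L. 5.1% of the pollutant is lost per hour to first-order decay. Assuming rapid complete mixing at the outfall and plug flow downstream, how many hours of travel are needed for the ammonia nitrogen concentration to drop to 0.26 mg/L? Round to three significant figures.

10.6 h

Mass balance: C = (9.990·0.2200 + 1.030·2.720) / 11.02 = 4.999/11.02 = 0.4537 mg/L.
5.1%/h lost → k = −ln(1 − 0.051) = 0.05235 h⁻¹.
0.4537·exp(−k·t) = 0.26 → t = ln(0.4537/0.26)/k = 38280 s = 10.63 h.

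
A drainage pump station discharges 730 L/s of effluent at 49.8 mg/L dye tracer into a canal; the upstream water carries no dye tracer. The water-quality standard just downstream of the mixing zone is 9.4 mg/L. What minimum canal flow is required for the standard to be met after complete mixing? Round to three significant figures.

3140 L/s

Set C_mix = 9.4: (Q·0 + 730.0·49.80) / (Q + 730.0) = 9.4
→ Q = 730.0·(49.80 − 9.4)/(9.4 − 0) = 3137 L/s.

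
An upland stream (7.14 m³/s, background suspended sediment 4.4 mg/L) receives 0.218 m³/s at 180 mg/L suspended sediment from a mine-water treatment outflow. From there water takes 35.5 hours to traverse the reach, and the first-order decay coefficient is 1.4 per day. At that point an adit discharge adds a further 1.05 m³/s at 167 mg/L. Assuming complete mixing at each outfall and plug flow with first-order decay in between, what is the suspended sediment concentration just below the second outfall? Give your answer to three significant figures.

After mixing, C = (7.140·4.400 + 0.2180·180.0) / 7.358 = 70.66/7.358 = 9.603 mg/L; combined flow 7.358 m³/s.
After decay, C = 9.603 × e^(−kt) = 9.603 × 0.1261 = 1.211 mg/L.
Second outfall: C = (7.358·1.211 + 1.050·167.0)/8.408 = 21.91 mg/L.

21.9 mg/L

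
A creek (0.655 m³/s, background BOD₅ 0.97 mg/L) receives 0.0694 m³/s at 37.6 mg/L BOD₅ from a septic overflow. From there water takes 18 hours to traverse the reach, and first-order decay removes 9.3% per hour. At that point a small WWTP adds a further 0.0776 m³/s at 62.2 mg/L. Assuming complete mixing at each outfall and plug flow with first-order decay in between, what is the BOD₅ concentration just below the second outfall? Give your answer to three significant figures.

Mass balance: C = (0.6550·0.9700 + 0.06940·37.60) / 0.7244 = 3.245/0.7244 = 4.479 mg/L; combined flow 0.7244 m³/s.
9.3%/h lost → k = −ln(1 − 0.093) = 0.09761 h⁻¹.
After decay, C = 4.479 × e^(−kt) = 4.479 × 0.1726 = 0.7729 mg/L.
Second outfall: C = (0.7244·0.7729 + 0.07760·62.20)/0.8020 = 6.716 mg/L.

6.72 mg/L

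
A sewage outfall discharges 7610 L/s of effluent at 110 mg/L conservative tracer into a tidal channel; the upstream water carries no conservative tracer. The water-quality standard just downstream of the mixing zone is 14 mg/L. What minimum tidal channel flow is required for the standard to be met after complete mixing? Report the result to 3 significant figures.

Set C_mix = 14: (Q·0 + 7610·110.0) / (Q + 7610) = 14
→ Q = 7610·(110.0 − 14)/(14 − 0) = 52180 L/s.

52200 L/s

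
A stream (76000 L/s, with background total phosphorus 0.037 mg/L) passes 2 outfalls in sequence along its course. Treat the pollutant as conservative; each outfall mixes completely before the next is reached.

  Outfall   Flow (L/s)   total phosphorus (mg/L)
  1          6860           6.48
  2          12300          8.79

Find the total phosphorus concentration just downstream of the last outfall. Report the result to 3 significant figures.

1.63 mg/L

Outfall 1: combined Q = 82860 L/s; C = (76000·0.03700 + 6860·6.480)/82860 = 0.5704 mg/L.
Outfall 2: combined Q = 95160 L/s; C = (82860·0.5704 + 12300·8.790)/95160 = 1.633 mg/L.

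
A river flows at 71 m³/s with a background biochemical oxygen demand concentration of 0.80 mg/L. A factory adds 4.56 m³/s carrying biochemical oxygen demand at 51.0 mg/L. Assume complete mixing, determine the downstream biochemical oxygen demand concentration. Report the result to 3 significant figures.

Flow-weighted average: C = (71.00·0.8000 + 4.560·51.00) / 75.56 = 289.4/75.56 = 3.830 mg/L.

3.83 mg/L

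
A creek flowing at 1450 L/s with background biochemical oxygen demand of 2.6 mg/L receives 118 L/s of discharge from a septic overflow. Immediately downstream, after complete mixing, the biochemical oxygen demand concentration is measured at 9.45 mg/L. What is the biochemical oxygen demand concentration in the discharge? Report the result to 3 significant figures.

Mass balance: 1450·2.600 + 118.0·Cₑ = 1568·9.450
→ Cₑ = (1568·9.450 − 1450·2.600) / 118.0 = 93.62 mg/L.

93.6 mg/L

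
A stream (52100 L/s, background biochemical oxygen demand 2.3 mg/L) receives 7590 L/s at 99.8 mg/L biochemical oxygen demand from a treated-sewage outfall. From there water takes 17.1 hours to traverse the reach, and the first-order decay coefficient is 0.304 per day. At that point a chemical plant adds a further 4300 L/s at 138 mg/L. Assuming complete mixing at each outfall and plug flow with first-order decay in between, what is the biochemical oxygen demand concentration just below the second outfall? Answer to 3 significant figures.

20.3 mg/L

Conservation of mass: C = (52100·2.300 + 7590·99.80) / 59690 = 877300/59690 = 14.70 mg/L; combined flow 59690 L/s.
After decay, C = 14.70 × e^(−kt) = 14.70 × 0.8053 = 11.84 mg/L.
Second outfall: C = (59690·11.84 + 4300·138.0)/63990 = 20.31 mg/L.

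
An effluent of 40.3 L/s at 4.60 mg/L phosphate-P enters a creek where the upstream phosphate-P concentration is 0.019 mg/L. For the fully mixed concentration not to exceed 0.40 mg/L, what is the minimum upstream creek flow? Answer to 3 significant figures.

Set C_mix = 0.40: (Q·0.01900 + 40.30·4.600) / (Q + 40.30) = 0.40
→ Q = 40.30·(4.600 − 0.40)/(0.40 − 0.01900) = 444.3 L/s.

444 L/s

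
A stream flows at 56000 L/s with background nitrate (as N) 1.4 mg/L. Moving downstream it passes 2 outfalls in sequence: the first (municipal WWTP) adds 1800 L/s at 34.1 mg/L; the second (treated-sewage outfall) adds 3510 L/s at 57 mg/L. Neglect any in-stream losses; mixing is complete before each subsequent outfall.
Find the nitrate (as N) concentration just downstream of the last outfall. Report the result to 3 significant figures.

5.54 mg/L

Outfall 1: combined Q = 57800 L/s; C = (56000·1.400 + 1800·34.10)/57800 = 2.418 mg/L.
Outfall 2: combined Q = 61310 L/s; C = (57800·2.418 + 3510·57.00)/61310 = 5.543 mg/L.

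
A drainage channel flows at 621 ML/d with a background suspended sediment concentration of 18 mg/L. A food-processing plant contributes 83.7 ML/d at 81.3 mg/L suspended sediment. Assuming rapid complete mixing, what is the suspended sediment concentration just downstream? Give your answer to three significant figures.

After mixing, C = (621.0·18.00 + 83.70·81.30) / 704.7 = 17980/704.7 = 25.52 mg/L.

25.5 mg/L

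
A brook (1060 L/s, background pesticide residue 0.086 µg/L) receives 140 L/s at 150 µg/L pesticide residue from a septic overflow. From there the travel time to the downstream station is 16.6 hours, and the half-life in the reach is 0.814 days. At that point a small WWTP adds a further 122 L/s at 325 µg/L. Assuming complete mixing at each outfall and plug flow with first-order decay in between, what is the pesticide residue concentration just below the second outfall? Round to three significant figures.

38.8 µg/L

Flow-weighted average: C = (1060·0.08600 + 140.0·150.0) / 1200 = 21090/1200 = 17.58 µg/L; combined flow 1200 L/s.
Half-life 0.814 d → k = ln 2 / 0.814 = 0.8515 d⁻¹.
Applying C = C₀e^(−kt): 17.58 × 0.5549 = 9.753 µg/L.
At the second outfall, C = (1200·9.753 + 122.0·325.0) / (1200 + 122.0) = 38.85 µg/L.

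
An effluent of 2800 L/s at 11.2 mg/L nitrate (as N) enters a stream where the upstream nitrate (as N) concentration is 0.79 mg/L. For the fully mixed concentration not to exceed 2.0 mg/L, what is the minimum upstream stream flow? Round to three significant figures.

Set C_mix = 2.0: (Q·0.7900 + 2800·11.20) / (Q + 2800) = 2.0
→ Q = 2800·(11.20 − 2.0)/(2.0 − 0.7900) = 21290 L/s.

21300 L/s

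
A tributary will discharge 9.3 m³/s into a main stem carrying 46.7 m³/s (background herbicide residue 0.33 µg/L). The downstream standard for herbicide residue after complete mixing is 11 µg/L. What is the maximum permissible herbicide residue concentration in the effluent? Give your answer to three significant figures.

At the limit, (Qr·Cr + Qe·Cₑ)/(Qr + Qe) = 11:
Cₑ = (56.00·11 − 46.70·0.3300) / 9.300 = 64.58 µg/L.

64.6 µg/L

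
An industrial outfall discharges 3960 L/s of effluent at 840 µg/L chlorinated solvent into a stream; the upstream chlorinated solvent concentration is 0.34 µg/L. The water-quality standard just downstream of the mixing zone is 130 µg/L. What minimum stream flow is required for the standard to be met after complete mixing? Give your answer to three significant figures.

21700 L/s

Set C_mix = 130: (Q·0.3400 + 3960·840.0) / (Q + 3960) = 130
→ Q = 3960·(840.0 − 130)/(130 − 0.3400) = 21680 L/s.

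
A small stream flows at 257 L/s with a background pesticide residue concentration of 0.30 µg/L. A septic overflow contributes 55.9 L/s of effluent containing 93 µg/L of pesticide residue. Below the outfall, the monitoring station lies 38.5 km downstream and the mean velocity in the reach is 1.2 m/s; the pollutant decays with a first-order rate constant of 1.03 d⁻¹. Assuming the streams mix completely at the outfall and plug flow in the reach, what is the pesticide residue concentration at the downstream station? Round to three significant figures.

Mixed concentration C = ΣQC/ΣQ = (257.0·0.3000 + 55.90·93.00) / 312.9 = 5276/312.9 = 16.86 µg/L.
Travel time t = 38.5·1000 / 1.2 = 32080 s = 8.912 h.
First-order decay: C = 16.86·exp(−k·t) = 16.86·0.6822 = 11.50 µg/L.

11.5 µg/L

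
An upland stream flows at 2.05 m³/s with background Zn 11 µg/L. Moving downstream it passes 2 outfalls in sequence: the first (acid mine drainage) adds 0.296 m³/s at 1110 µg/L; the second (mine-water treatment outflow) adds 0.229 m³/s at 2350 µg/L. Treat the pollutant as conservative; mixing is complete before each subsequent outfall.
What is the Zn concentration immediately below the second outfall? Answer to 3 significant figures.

345 µg/L

After outfall 1: Q = 2.050 + 0.2960 = 2.346 m³/s; C = (2.050·11.00 + 0.2960·1110)/2.346 = 149.7 µg/L.
After outfall 2: Q = 2.346 + 0.2290 = 2.575 m³/s; C = (2.346·149.7 + 0.2290·2350)/2.575 = 345.3 µg/L.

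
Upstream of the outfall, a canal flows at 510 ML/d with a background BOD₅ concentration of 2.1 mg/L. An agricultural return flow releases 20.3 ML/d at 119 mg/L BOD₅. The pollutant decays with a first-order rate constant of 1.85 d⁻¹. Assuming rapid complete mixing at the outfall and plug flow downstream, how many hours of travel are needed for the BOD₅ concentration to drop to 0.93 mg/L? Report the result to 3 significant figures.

25.4 h

After mixing, C = (510.0·2.100 + 20.30·119.0) / 530.3 = 3487/530.3 = 6.575 mg/L.
6.575·exp(−k·t) = 0.93 → t = ln(6.575/0.93)/k = 91340 s = 25.37 h.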